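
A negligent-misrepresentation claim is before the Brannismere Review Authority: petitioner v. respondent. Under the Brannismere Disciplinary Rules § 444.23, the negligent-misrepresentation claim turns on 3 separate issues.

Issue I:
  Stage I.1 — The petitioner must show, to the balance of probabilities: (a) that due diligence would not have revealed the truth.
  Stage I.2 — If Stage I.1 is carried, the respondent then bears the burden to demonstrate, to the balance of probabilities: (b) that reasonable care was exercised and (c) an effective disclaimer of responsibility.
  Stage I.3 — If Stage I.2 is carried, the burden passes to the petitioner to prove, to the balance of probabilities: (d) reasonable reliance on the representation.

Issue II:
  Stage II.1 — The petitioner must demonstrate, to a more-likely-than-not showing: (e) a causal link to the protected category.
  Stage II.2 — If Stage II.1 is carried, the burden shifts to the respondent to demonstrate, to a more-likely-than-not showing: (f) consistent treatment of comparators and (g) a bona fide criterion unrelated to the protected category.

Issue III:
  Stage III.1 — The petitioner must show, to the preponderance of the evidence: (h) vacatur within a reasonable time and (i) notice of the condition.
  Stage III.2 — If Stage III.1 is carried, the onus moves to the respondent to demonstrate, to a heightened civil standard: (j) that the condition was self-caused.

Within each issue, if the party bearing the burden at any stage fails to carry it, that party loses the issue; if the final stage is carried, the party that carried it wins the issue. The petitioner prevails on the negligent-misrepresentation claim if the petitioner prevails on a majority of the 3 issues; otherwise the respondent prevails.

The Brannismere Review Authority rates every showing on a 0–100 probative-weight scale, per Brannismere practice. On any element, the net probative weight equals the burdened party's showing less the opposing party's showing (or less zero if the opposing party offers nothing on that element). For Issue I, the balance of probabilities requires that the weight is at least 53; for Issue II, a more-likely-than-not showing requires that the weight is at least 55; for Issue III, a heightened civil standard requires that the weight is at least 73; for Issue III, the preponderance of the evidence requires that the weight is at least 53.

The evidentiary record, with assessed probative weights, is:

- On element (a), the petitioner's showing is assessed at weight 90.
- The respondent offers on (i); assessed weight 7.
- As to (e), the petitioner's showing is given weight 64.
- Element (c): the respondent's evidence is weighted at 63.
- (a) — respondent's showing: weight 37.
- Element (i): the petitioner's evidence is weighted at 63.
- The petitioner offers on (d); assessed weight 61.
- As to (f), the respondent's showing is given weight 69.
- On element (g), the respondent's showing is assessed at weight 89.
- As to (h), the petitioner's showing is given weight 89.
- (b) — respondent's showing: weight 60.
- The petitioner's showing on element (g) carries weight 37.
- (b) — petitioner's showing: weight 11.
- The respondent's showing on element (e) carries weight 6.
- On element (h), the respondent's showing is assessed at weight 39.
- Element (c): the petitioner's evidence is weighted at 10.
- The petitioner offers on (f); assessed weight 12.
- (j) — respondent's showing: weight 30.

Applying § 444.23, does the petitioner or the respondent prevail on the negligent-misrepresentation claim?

petitioner

— Issue I —
At Stage I.1 the petitioner must meet the balance of probabilities (weight is at least 53): on (a) the weight is 90 less the opposing 37 gives net 53, which does reach 53, so (a) meets the standard.
  Stage I.1 is satisfied; the onus moves to the respondent.
At Stage I.2 the respondent must meet the balance of probabilities (weight is at least 53): on (b) the weight is 60 less the opposing 11 gives net 49, which does not reach 53, so (b) does not meet the standard; on (c) the weight is 63 less the opposing 10 gives net 53, which does reach 53, so (c) meets the standard.
  Not every element is met, so the respondent fails to carry Stage I.2.
The analysis ends at Stage I.2; the petitioner prevails on this issue.
— Issue II —
Stage II.1 — burden on petitioner; standard: a more-likely-than-not showing (weight is at least 55).
    (e): 64 − 6 = 58 ≥ 55 [met]
  The petitioner carries Stage II.1; the respondent now bears the burden.
Stage II.2 — burden on respondent; standard: a more-likely-than-not showing (weight is at least 55).
    (f): 69 − 12 = 57 ≥ 55 [met]
    (g): 89 − 37 = 52 < 55 [not met]
  Not every element is met, so the respondent fails to carry Stage II.2.
The analysis ends at Stage II.2; the petitioner prevails on this issue.
— Issue III —
At Stage III.1 the petitioner must meet the preponderance of the evidence (weight is at least 53): on (h) the weight is 89 less the opposing 39 gives net 50, which does not reach 53, so (h) does not meet the standard; on (i) the weight is 63 less the opposing 7 gives net 56, which does reach 53, so (i) meets the standard.
  Stage III.1 not carried; the petitioner fails its burden.
The respondent prevails on this issue.
Per-issue: Issue I → petitioner; Issue II → petitioner; Issue III → respondent. The petitioner must prevail on a majority of issues; overall, the petitioner prevails.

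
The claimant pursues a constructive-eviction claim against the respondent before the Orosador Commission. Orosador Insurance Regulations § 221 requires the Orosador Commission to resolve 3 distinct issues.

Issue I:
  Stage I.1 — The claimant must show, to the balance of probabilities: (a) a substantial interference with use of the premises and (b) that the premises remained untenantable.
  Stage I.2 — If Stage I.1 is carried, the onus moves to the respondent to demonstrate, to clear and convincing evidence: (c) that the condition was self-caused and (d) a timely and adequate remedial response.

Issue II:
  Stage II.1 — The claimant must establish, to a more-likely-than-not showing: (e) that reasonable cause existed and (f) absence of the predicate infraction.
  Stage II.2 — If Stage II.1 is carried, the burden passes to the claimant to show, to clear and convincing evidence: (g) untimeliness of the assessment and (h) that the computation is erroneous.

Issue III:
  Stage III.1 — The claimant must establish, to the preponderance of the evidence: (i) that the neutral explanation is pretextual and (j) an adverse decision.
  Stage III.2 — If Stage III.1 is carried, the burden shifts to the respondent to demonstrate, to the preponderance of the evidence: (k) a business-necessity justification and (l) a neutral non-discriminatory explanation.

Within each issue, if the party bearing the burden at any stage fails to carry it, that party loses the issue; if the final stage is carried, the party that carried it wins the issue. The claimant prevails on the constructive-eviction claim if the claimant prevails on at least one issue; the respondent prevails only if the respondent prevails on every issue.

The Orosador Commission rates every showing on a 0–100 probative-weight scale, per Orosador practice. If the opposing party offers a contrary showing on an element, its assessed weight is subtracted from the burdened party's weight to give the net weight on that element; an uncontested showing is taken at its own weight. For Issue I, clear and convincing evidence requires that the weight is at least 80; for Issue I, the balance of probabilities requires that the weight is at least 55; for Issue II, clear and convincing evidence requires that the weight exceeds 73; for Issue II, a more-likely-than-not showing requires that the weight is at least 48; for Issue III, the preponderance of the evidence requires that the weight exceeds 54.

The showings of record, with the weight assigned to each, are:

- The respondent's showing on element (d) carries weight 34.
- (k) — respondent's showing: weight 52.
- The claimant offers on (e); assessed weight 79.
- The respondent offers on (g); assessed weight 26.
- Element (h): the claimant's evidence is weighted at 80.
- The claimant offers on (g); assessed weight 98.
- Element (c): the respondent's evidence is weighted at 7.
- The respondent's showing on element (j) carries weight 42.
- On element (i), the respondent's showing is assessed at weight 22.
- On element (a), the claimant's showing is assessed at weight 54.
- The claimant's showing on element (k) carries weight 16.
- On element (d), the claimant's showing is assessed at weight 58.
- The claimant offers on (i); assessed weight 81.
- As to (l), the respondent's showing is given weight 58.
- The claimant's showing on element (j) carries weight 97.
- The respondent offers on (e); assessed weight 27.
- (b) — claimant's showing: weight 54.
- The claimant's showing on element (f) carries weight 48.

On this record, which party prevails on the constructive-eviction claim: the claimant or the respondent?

claimant

— Issue I —
At Stage I.1 the claimant must meet the balance of probabilities (weight is at least 55): on (a) the weight is 54, which does not reach 55, so (a) does not meet the standard; on (b) the weight is 54, which does not reach 55, so (b) does not meet the standard.
  Stage I.1 not carried; the claimant fails its burden.
The respondent prevails on this issue.
— Issue II —
Stage II.1 — burden on claimant; standard: a more-likely-than-not showing (weight is at least 48).
    (e): 79 − 27 = 52 ≥ 48 [met]
    (f): 48 ≥ 48 [met]
  Stage II.1 is satisfied; the claimant continues to bear the burden.
Stage II.2 — burden on claimant; standard: clear and convincing evidence (weight exceeds 73).
    (g): 98 − 26 = 72 ≤ 73 [not met]
    (h): 80 > 73 [met]
  The claimant does not carry Stage II.2.
So the respondent prevails on this issue.
— Issue III —
At Stage III.1 the claimant must meet the preponderance of the evidence (weight exceeds 54): on (i) the weight is 81 less the opposing 22 gives net 59, > 54, so (i) meets the standard; on (j) the weight is 97 less the opposing 42 gives net 55, > 54, so (j) meets the standard.
  All elements met. The burden passes to the respondent.
At Stage III.2 the respondent must meet the preponderance of the evidence (weight exceeds 54): on (k) the weight is 52 less the opposing 16 gives net 36, which does not exceed 54, so (k) does not meet the standard; on (l) the weight is 58, which does exceed 54, so (l) meets the standard.
  The respondent does not carry Stage III.2.
The claimant prevails on this issue.
Per-issue: Issue I → respondent; Issue II → respondent; Issue III → claimant. The claimant must prevail on at least one issue; overall, the claimant prevails.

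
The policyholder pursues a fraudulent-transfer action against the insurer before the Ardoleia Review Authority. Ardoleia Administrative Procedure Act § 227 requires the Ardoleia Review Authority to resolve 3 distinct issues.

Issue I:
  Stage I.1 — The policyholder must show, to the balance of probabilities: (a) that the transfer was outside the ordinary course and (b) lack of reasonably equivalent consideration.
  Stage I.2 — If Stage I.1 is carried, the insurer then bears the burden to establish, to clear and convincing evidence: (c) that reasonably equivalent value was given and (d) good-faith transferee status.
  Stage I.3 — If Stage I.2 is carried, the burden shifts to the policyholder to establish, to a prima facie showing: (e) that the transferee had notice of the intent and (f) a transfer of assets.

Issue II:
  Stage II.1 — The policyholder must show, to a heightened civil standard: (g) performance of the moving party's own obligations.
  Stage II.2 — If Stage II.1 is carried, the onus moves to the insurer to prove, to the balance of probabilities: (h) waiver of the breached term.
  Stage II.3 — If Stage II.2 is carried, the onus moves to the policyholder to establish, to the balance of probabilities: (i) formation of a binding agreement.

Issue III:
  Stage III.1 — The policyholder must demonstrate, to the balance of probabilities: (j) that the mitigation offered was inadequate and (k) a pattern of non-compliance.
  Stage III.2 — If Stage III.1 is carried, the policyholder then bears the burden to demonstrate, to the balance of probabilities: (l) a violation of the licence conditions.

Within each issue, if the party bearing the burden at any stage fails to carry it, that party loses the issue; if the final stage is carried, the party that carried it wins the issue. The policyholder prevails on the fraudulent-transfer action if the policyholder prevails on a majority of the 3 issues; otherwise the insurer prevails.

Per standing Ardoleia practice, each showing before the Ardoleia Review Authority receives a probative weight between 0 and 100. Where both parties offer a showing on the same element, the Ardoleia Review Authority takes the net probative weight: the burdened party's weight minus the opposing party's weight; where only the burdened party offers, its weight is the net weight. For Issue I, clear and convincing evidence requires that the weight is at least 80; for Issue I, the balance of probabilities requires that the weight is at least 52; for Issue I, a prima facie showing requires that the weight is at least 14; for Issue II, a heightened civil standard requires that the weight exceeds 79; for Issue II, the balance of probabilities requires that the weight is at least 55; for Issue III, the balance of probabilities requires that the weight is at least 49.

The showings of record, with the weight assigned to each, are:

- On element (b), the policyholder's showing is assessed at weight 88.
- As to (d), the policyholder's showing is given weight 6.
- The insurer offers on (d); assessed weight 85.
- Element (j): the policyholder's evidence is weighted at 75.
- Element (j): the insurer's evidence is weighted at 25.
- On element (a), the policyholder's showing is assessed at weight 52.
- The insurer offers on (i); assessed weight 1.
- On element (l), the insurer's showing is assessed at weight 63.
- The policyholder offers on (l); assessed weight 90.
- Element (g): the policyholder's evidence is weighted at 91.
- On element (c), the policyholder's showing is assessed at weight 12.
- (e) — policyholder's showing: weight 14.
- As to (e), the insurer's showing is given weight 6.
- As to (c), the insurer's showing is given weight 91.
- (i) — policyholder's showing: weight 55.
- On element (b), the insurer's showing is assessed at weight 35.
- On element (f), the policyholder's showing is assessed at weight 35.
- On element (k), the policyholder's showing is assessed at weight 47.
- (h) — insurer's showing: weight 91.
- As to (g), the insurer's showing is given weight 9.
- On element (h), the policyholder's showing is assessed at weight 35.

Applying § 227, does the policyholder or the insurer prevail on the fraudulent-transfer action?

— Issue I —
Stage I.1 (policyholder, the balance of probabilities, weight is at least 52): (a) 52 ≥ 52 — meets; (b) net 88−35=53 ≥ 52 — meets.
  Stage I.1 carried; the burden shifts to the insurer.
Stage I.2 (insurer, clear and convincing evidence, weight is at least 80): (c) net 91−12=79 < 80 — fails; (d) net 85−6=79 < 80 — fails.
  Not every element is met, so the insurer fails to carry Stage I.2.
The analysis ends at Stage I.2; the policyholder prevails on this issue.
— Issue II —
Stage II.1 — burden on policyholder; standard: a heightened civil standard (weight exceeds 79).
    (g): 91 − 9 = 82 > 79 [met]
  The policyholder carries Stage II.1; the insurer now bears the burden.
Stage II.2 — burden on insurer; standard: the balance of probabilities (weight is at least 55).
    (h): 91 − 35 = 56 ≥ 55 [met]
  Stage II.2 is satisfied; the onus moves to the policyholder.
Stage II.3 — burden on policyholder; standard: the balance of probabilities (weight is at least 55).
    (i): 55 − 1 = 54 < 55 [not met]
  The policyholder does not carry Stage II.3.
The analysis ends at Stage II.3; the insurer prevails on this issue.
— Issue III —
Stage III.1 (policyholder, the balance of probabilities, weight is at least 49): (j) net 75−25=50 ≥ 49 — meets; (k) 47 < 49 — fails.
  Stage III.1 not carried; the policyholder fails its burden.
So the insurer prevails on this issue.
Per-issue: Issue I → policyholder; Issue II → insurer; Issue III → insurer. The policyholder must prevail on a majority of issues; overall, the insurer prevails.

insurer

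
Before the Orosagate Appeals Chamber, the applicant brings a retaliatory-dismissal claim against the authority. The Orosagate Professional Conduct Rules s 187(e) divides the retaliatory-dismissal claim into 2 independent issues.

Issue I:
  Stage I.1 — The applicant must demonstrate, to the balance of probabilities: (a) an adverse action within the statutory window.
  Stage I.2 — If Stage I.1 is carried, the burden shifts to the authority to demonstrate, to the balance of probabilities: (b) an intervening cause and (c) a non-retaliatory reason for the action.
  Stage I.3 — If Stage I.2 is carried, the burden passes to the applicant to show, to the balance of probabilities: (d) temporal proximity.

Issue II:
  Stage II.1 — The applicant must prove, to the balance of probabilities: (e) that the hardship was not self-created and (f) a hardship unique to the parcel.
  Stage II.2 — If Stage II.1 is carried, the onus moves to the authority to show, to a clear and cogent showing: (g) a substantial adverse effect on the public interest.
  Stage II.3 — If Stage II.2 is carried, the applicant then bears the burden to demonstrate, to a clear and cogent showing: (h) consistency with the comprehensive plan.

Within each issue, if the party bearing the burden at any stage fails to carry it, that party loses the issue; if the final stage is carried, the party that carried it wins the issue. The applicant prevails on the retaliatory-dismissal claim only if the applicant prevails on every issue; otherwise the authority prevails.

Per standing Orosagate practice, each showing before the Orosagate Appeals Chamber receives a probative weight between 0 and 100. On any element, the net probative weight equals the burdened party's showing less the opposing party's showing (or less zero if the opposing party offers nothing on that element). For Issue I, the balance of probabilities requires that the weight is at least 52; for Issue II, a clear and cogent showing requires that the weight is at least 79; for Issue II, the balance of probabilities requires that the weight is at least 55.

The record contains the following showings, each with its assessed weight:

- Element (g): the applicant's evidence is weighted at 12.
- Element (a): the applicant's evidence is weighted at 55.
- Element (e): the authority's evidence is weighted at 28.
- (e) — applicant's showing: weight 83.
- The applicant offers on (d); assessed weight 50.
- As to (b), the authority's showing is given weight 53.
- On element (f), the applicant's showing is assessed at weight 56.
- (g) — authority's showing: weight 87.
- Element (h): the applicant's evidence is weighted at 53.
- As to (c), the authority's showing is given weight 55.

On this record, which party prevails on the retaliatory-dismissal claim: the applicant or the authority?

— Issue I —
At Stage I.1 the applicant must meet the balance of probabilities (weight is at least 52): on (a) the weight is 55, which does reach 52, so (a) meets the standard.
  The applicant carries Stage I.1; the authority now bears the burden.
At Stage I.2 the authority must meet the balance of probabilities (weight is at least 52): on (b) the weight is 53, ≥ 52, so (b) meets the standard; on (c) the weight is 55, ≥ 52, so (c) meets the standard.
  All elements met. The burden passes to the applicant.
At Stage I.3 the applicant must meet the balance of probabilities (weight is at least 52): on (d) the weight is 50, which does not reach 52, so (d) does not meet the standard.
  The applicant does not carry Stage I.3.
So the authority prevails on this issue.
— Issue II —
At Stage II.1 the applicant must meet the balance of probabilities (weight is at least 55): on (e) the weight is 83 less the opposing 28 gives net 55, ≥ 55, so (e) meets the standard; on (f) the weight is 56, which does reach 55, so (f) meets the standard.
  The applicant carries Stage II.1; the authority now bears the burden.
At Stage II.2 the authority must meet a clear and cogent showing (weight is at least 79): on (g) the weight is 87 less the opposing 12 gives net 75, < 79, so (g) does not meet the standard.
  The authority does not carry Stage II.2.
The applicant prevails on this issue.
Per-issue: Issue I → authority; Issue II → applicant. The applicant must prevail on every issue; overall, the authority prevails.

authority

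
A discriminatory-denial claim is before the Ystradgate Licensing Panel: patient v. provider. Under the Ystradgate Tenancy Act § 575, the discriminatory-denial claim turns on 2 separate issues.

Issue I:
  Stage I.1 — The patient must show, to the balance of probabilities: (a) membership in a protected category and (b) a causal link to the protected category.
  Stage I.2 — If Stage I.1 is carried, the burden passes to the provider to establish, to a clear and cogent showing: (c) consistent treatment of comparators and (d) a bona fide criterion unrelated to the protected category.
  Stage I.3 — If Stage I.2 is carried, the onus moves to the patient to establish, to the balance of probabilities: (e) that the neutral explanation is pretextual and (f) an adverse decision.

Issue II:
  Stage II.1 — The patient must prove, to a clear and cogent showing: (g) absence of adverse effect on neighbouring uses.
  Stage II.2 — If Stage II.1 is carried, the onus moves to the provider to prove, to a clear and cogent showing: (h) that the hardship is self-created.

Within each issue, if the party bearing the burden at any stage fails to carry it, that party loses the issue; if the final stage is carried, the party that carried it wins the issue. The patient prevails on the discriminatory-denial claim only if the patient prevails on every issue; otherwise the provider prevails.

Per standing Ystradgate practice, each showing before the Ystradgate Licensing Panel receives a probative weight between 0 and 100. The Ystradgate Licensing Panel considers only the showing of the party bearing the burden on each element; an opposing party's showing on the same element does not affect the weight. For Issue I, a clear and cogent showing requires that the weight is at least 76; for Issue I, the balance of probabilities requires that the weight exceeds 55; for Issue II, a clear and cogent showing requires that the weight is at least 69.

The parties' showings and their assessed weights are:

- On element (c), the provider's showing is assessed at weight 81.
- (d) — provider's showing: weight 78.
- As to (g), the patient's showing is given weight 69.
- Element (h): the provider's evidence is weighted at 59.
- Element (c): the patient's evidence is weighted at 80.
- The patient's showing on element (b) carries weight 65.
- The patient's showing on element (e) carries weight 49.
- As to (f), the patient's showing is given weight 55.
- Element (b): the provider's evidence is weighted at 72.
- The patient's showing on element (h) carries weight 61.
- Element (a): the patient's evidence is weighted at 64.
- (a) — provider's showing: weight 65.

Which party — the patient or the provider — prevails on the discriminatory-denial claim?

— Issue I —
Stage I.1 — burden on patient; standard: the balance of probabilities (weight exceeds 55).
    (a): 64 (provider's 65 disregarded) > 55 [met]
    (b): 65 (provider's 72 disregarded) > 55 [met]
  Stage I.1 is satisfied; the onus moves to the provider.
Stage I.2 — burden on provider; standard: a clear and cogent showing (weight is at least 76).
    (c): 81 (patient's 80 disregarded) ≥ 76 [met]
    (d): 78 ≥ 76 [met]
  The provider carries Stage I.2; the patient now bears the burden.
Stage I.3 — burden on patient; standard: the balance of probabilities (weight exceeds 55).
    (e): 49 ≤ 55 [not met]
    (f): 55 ≤ 55 [not met]
  Not every element is met, so the patient fails to carry Stage I.3.
So the provider prevails on this issue.
— Issue II —
Stage II.1 (patient, a clear and cogent showing, weight is at least 69): (g) 69 ≥ 69 — meets.
  Stage II.1 is satisfied; the onus moves to the provider.
Stage II.2 (provider, a clear and cogent showing, weight is at least 69): (h) 59 (patient's 61 disregarded) < 69 — fails.
  The provider does not carry Stage II.2.
So the patient prevails on this issue.
Per-issue: Issue I → provider; Issue II → patient. The patient must prevail on every issue; overall, the provider prevails.

provider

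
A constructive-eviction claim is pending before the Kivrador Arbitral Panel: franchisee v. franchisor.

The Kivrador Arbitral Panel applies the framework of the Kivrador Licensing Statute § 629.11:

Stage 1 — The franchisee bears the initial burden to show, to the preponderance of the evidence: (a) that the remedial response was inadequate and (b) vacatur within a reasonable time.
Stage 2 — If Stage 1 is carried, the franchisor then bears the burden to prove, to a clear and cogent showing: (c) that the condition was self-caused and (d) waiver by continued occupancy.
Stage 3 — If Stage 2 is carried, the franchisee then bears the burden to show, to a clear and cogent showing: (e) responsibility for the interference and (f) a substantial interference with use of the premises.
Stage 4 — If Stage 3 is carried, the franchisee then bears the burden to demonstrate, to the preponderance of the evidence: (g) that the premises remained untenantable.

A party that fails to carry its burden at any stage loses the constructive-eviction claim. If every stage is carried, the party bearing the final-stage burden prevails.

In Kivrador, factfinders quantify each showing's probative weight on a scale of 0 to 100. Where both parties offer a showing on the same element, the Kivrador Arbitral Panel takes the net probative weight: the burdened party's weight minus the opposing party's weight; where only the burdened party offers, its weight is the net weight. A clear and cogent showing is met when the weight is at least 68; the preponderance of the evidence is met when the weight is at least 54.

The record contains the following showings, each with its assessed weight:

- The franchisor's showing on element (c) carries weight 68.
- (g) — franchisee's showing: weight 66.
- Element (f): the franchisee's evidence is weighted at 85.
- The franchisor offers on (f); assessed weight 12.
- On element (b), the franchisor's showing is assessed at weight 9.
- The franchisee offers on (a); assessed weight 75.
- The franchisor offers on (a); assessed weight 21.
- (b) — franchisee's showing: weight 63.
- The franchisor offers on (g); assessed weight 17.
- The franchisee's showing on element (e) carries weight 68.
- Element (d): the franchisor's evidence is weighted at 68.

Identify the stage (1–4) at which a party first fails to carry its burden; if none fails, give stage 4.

Stage 1 (franchisee, the preponderance of the evidence, weight is at least 54): (a) net 75−21=54 ≥ 54 — meets; (b) net 63−9=54 ≥ 54 — meets.
  Stage 1 is satisfied; the onus moves to the franchisor.
Stage 2 (franchisor, a clear and cogent showing, weight is at least 68): (c) 68 ≥ 68 — meets; (d) 68 ≥ 68 — meets.
  Stage 2 carried; the burden shifts to the franchisee.
Stage 3 (franchisee, a clear and cogent showing, weight is at least 68): (e) 68 ≥ 68 — meets; (f) net 85−12=73 ≥ 68 — meets.
  Stage 3 is satisfied; the franchisee continues to bear the burden.
Stage 4 (franchisee, the preponderance of the evidence, weight is at least 54): (g) net 66−17=49 < 54 — fails.
  Not every element is met, so the franchisee fails to carry Stage 4.
The analysis ends at Stage 4; the franchisor prevails.

stage 4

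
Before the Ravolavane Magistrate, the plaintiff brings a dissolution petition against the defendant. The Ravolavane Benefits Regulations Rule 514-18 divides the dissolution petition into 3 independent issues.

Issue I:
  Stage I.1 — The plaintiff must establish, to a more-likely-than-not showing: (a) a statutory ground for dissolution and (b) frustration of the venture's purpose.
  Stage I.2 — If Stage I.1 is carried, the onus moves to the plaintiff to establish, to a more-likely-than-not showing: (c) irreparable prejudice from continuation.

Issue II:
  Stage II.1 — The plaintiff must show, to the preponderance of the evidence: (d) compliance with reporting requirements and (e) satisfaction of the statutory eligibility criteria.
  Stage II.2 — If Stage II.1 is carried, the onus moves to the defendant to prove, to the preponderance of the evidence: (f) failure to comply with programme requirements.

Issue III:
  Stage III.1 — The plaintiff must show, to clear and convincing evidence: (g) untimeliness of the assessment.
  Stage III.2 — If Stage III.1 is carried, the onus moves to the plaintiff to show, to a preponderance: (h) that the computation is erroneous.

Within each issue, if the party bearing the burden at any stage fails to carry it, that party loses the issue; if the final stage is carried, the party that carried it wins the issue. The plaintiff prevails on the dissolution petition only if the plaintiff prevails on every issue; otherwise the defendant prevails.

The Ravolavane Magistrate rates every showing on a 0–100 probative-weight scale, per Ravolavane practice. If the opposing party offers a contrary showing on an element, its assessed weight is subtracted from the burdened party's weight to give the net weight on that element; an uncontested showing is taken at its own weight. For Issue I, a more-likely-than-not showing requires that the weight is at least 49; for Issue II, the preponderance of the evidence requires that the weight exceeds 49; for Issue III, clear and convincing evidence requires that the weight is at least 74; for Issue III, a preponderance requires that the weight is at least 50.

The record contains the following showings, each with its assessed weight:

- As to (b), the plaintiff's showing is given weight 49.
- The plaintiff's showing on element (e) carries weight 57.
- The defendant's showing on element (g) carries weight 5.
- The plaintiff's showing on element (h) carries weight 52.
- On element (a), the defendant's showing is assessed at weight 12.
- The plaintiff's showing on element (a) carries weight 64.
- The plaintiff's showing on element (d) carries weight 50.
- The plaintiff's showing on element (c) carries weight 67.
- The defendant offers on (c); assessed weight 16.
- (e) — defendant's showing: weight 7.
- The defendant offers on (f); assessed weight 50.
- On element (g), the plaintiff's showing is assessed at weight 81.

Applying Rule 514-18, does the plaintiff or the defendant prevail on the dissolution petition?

defendant

— Issue I —
Stage I.1 — burden on plaintiff; standard: a more-likely-than-not showing (weight is at least 49).
    (a): 64 − 12 = 52 ≥ 49 [met]
    (b): 49 ≥ 49 [met]
  Stage I.1 carried; the burden remains with the plaintiff.
Stage I.2 — burden on plaintiff; standard: a more-likely-than-not showing (weight is at least 49).
    (c): 67 − 16 = 51 ≥ 49 [met]
  All elements met at the final stage.
With every stage satisfied, the plaintiff prevails on this issue.
— Issue II —
At Stage II.1 the plaintiff must meet the preponderance of the evidence (weight exceeds 49): on (d) the weight is 50, > 49, so (d) meets the standard; on (e) the weight is 57 less the opposing 7 gives net 50, > 49, so (e) meets the standard.
  The plaintiff carries Stage II.1; the defendant now bears the burden.
At Stage II.2 the defendant must meet the preponderance of the evidence (weight exceeds 49): on (f) the weight is 50, which does exceed 49, so (f) meets the standard.
  Stage II.2 carried; the final stage is satisfied.
Every stage carried; the defendant prevails on this issue.
— Issue III —
Stage III.1 (plaintiff, clear and convincing evidence, weight is at least 74): (g) net 81−5=76 ≥ 74 — meets.
  Stage III.1 is satisfied; the plaintiff continues to bear the burden.
Stage III.2 (plaintiff, a preponderance, weight is at least 50): (h) 52 ≥ 50 — meets.
  Stage III.2 carried; the final stage is satisfied.
All stages carried — the plaintiff prevails on this issue.
Per-issue: Issue I → plaintiff; Issue II → defendant; Issue III → plaintiff. The plaintiff must prevail on every issue; overall, the defendant prevails.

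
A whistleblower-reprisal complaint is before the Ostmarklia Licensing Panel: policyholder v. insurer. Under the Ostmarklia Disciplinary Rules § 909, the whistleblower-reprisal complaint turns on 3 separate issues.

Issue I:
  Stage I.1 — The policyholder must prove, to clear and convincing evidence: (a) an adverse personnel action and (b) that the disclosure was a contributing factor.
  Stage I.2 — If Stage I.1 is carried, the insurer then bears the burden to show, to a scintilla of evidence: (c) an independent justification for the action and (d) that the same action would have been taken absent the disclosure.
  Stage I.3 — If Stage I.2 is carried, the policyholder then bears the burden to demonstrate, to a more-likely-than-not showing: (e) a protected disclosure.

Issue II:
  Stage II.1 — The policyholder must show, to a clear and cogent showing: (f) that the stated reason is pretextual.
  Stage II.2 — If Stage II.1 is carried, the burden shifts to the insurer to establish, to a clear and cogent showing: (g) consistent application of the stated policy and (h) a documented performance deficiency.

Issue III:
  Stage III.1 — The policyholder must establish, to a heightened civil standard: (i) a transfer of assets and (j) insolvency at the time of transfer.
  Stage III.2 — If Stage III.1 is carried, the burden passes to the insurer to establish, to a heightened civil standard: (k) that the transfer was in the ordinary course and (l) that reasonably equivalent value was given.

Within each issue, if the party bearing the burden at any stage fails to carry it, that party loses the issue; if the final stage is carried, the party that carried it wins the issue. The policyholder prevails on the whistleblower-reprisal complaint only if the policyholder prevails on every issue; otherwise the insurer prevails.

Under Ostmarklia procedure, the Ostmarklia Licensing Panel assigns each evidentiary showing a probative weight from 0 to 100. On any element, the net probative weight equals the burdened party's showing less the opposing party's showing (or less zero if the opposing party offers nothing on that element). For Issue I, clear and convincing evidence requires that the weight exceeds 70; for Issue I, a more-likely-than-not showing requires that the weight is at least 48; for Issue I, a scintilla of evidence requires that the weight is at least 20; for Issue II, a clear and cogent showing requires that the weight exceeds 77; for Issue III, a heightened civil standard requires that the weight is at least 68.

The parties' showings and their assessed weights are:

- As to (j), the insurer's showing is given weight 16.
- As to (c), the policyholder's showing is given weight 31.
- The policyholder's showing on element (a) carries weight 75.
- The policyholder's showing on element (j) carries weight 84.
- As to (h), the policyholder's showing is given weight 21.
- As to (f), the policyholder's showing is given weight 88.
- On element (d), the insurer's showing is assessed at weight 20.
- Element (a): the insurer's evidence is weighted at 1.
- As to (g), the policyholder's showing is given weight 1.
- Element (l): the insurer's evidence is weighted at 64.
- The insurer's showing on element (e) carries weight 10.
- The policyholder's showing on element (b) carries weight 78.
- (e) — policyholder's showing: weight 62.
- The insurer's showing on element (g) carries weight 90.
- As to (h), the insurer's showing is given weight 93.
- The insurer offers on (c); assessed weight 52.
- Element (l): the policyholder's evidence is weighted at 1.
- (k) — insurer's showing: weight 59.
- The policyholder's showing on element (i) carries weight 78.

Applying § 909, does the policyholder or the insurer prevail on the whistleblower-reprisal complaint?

policyholder

— Issue I —
Stage I.1 — burden on policyholder; standard: clear and convincing evidence (weight exceeds 70).
    (a): 75 − 1 = 74 > 70 [met]
    (b): 78 > 70 [met]
  All elements met. The burden passes to the insurer.
Stage I.2 — burden on insurer; standard: a scintilla of evidence (weight is at least 20).
    (c): 52 − 31 = 21 ≥ 20 [met]
    (d): 20 ≥ 20 [met]
  Stage I.2 is satisfied; the onus moves to the policyholder.
Stage I.3 — burden on policyholder; standard: a more-likely-than-not showing (weight is at least 48).
    (e): 62 − 10 = 52 ≥ 48 [met]
  Stage I.3 carried; the final stage is satisfied.
Every stage carried; the policyholder prevails on this issue.
— Issue II —
At Stage II.1 the policyholder must meet a clear and cogent showing (weight exceeds 77): on (f) the weight is 88, which does exceed 77, so (f) meets the standard.
  Stage II.1 is satisfied; the onus moves to the insurer.
At Stage II.2 the insurer must meet a clear and cogent showing (weight exceeds 77): on (g) the weight is 90 less the opposing 1 gives net 89, which does exceed 77, so (g) meets the standard; on (h) the weight is 93 less the opposing 21 gives net 72, which does not exceed 77, so (h) does not meet the standard.
  Not every element is met, so the insurer fails to carry Stage II.2.
The policyholder prevails on this issue.
— Issue III —
Stage III.1 — burden on policyholder; standard: a heightened civil standard (weight is at least 68).
    (i): 78 ≥ 68 [met]
    (j): 84 − 16 = 68 ≥ 68 [met]
  All elements met. The burden passes to the insurer.
Stage III.2 — burden on insurer; standard: a heightened civil standard (weight is at least 68).
    (k): 59 < 68 [not met]
    (l): 64 − 1 = 63 < 68 [not met]
  Not every element is met, so the insurer fails to carry Stage III.2.
The analysis ends at Stage III.2; the policyholder prevails on this issue.
Per-issue: Issue I → policyholder; Issue II → policyholder; Issue III → policyholder. The policyholder must prevail on every issue; overall, the policyholder prevails.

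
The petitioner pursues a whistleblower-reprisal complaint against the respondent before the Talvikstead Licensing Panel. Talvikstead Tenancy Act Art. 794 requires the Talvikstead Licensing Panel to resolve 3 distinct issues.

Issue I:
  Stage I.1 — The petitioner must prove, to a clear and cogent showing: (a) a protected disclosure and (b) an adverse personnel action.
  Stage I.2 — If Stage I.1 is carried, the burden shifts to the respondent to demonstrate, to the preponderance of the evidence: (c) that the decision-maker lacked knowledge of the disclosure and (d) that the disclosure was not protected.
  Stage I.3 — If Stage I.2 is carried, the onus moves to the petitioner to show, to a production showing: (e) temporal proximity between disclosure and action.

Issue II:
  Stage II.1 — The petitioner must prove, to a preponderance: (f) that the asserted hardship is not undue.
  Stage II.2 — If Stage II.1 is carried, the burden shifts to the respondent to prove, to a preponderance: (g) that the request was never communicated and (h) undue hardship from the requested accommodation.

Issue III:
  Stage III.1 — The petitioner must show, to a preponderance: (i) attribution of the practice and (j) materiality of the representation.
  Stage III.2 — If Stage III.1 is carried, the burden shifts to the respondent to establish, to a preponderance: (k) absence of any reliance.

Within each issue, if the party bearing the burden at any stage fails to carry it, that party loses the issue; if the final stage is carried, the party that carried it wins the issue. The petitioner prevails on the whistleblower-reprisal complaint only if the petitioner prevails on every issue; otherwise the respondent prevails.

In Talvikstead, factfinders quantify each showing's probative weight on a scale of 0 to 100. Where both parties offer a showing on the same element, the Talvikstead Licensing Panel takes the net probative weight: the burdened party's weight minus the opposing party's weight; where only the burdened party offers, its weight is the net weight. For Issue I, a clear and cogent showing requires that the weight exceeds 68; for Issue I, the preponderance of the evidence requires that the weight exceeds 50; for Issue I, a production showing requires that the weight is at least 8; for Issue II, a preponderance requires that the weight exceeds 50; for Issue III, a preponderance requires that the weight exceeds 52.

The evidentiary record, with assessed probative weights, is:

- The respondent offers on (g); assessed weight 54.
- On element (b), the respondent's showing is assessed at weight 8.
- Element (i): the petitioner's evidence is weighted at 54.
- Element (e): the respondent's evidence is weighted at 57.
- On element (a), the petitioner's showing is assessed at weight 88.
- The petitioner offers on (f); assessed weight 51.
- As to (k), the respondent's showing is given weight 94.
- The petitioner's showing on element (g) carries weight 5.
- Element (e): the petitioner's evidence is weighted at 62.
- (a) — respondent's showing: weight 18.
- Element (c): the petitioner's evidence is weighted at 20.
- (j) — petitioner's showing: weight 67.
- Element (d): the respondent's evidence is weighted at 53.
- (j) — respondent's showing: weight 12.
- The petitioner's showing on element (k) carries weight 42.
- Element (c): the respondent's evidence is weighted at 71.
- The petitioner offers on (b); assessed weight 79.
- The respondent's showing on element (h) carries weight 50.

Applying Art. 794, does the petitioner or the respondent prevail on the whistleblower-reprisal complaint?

respondent

— Issue I —
Stage I.1 — burden on petitioner; standard: a clear and cogent showing (weight exceeds 68).
    (a): 88 − 18 = 70 > 68 [met]
    (b): 79 − 8 = 71 > 68 [met]
  All elements met. The burden passes to the respondent.
Stage I.2 — burden on respondent; standard: the preponderance of the evidence (weight exceeds 50).
    (c): 71 − 20 = 51 > 50 [met]
    (d): 53 > 50 [met]
  Stage I.2 carried; the burden shifts to the petitioner.
Stage I.3 — burden on petitioner; standard: a production showing (weight is at least 8).
    (e): 62 − 57 = 5 < 8 [not met]
  Stage I.3 not carried; the petitioner fails its burden.
The analysis ends at Stage I.3; the respondent prevails on this issue.
— Issue II —
Stage II.1 — burden on petitioner; standard: a preponderance (weight exceeds 50).
    (f): 51 > 50 [met]
  Stage II.1 is satisfied; the onus moves to the respondent.
Stage II.2 — burden on respondent; standard: a preponderance (weight exceeds 50).
    (g): 54 − 5 = 49 ≤ 50 [not met]
    (h): 50 ≤ 50 [not met]
  Not every element is met, so the respondent fails to carry Stage II.2.
So the petitioner prevails on this issue.
— Issue III —
Stage III.1 — burden on petitioner; standard: a preponderance (weight exceeds 52).
    (i): 54 > 52 [met]
    (j): 67 − 12 = 55 > 52 [met]
  All elements met. The burden passes to the respondent.
Stage III.2 — burden on respondent; standard: a preponderance (weight exceeds 52).
    (k): 94 − 42 = 52 ≤ 52 [not met]
  Stage III.2 not carried; the respondent fails its burden.
The analysis ends at Stage III.2; the petitioner prevails on this issue.
Per-issue: Issue I → respondent; Issue II → petitioner; Issue III → petitioner. The petitioner must prevail on every issue; overall, the respondent prevails.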